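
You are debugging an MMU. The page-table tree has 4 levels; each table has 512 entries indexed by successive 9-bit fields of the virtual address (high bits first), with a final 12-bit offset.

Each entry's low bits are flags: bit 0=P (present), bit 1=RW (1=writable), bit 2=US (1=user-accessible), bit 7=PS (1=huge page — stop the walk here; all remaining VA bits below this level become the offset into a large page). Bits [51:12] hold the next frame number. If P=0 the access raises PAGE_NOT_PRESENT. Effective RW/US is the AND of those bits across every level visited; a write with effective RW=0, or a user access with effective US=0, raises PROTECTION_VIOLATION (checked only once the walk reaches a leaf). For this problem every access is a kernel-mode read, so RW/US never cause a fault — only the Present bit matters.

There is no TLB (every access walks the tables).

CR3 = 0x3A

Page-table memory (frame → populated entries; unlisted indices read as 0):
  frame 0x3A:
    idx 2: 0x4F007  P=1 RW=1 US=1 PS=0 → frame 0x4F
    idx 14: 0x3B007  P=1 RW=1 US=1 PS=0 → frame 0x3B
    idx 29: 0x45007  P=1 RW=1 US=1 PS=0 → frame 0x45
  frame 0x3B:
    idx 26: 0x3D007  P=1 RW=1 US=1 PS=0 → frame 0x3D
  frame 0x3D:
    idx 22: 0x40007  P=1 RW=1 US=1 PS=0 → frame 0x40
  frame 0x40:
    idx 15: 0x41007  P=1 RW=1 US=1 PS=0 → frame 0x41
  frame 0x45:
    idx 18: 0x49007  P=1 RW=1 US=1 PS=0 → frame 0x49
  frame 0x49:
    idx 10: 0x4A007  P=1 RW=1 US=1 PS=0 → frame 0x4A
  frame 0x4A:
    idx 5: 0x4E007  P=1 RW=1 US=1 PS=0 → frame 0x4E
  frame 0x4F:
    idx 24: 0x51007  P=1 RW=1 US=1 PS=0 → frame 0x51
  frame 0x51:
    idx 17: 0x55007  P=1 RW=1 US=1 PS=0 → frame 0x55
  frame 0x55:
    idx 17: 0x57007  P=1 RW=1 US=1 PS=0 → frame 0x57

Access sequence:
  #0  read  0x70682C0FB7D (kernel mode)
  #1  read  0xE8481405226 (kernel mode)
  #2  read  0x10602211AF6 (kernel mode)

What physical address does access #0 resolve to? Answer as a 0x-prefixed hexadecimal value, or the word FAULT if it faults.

Per-access translation:
#0 VA=0x70682C0FB7D (r,kernel):
  [0] read 0x3A idx=14: raw=0x3B007 flags P=1 W=1 U=1 S=0
  [1] read 0x3B idx=26: raw=0x3D007 flags P=1 W=1 U=1 S=0
  [2] read 0x3D idx=22: raw=0x40007 flags P=1 W=1 U=1 S=0
  [3] read 0x40 idx=15: raw=0x41007 flags P=1 W=1 U=1 S=0
  → PA=0x41B7D  (4 entries read)
#1 VA=0xE8481405226 (r,kernel):
  [0] read 0x3A idx=29: raw=0x45007 flags P=1 W=1 U=1 S=0
  [1] read 0x45 idx=18: raw=0x49007 flags P=1 W=1 U=1 S=0
  [2] read 0x49 idx=10: raw=0x4A007 flags P=1 W=1 U=1 S=0
  [3] read 0x4A idx=5: raw=0x4E007 flags P=1 W=1 U=1 S=0
  → PA=0x4E226  (4 entries read)
#2 VA=0x10602211AF6 (r,kernel):
  [0] read 0x3A idx=2: raw=0x4F007 flags P=1 W=1 U=1 S=0
  [1] read 0x4F idx=24: raw=0x51007 flags P=1 W=1 U=1 S=0
  [2] read 0x51 idx=17: raw=0x55007 flags P=1 W=1 U=1 S=0
  [3] read 0x55 idx=17: raw=0x57007 flags P=1 W=1 U=1 S=0
  → PA=0x57AF6  (4 entries read)

Access #0 PA: 0x41B7D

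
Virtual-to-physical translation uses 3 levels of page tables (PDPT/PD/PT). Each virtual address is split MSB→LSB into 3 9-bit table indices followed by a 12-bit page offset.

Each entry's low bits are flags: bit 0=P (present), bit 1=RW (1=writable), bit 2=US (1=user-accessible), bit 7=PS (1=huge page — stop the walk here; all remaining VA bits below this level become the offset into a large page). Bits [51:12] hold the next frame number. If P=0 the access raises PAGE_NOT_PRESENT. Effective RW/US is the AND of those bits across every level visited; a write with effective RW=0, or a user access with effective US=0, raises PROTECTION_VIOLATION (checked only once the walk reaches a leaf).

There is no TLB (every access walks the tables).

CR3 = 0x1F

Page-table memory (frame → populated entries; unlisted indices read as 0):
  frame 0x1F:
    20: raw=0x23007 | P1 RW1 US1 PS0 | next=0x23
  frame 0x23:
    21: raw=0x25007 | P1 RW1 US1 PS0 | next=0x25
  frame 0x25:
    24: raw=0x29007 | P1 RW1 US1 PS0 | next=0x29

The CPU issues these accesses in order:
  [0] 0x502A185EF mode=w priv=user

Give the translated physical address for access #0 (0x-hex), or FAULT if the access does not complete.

Walk each access:
#0 VA=0x502A185EF (w,user):
  L0: frame=0x1F idx=20 entry=0x23007 [P=1 RW=1 US=1 PS=0]
  L1: frame=0x23 idx=21 entry=0x25007 [P=1 RW=1 US=1 PS=0]
  L2: frame=0x25 idx=24 entry=0x29007 [P=1 RW=1 US=1 PS=0]
  ✓ 0x295EF  — 3 lookups

Access #0 PA: 0x295EF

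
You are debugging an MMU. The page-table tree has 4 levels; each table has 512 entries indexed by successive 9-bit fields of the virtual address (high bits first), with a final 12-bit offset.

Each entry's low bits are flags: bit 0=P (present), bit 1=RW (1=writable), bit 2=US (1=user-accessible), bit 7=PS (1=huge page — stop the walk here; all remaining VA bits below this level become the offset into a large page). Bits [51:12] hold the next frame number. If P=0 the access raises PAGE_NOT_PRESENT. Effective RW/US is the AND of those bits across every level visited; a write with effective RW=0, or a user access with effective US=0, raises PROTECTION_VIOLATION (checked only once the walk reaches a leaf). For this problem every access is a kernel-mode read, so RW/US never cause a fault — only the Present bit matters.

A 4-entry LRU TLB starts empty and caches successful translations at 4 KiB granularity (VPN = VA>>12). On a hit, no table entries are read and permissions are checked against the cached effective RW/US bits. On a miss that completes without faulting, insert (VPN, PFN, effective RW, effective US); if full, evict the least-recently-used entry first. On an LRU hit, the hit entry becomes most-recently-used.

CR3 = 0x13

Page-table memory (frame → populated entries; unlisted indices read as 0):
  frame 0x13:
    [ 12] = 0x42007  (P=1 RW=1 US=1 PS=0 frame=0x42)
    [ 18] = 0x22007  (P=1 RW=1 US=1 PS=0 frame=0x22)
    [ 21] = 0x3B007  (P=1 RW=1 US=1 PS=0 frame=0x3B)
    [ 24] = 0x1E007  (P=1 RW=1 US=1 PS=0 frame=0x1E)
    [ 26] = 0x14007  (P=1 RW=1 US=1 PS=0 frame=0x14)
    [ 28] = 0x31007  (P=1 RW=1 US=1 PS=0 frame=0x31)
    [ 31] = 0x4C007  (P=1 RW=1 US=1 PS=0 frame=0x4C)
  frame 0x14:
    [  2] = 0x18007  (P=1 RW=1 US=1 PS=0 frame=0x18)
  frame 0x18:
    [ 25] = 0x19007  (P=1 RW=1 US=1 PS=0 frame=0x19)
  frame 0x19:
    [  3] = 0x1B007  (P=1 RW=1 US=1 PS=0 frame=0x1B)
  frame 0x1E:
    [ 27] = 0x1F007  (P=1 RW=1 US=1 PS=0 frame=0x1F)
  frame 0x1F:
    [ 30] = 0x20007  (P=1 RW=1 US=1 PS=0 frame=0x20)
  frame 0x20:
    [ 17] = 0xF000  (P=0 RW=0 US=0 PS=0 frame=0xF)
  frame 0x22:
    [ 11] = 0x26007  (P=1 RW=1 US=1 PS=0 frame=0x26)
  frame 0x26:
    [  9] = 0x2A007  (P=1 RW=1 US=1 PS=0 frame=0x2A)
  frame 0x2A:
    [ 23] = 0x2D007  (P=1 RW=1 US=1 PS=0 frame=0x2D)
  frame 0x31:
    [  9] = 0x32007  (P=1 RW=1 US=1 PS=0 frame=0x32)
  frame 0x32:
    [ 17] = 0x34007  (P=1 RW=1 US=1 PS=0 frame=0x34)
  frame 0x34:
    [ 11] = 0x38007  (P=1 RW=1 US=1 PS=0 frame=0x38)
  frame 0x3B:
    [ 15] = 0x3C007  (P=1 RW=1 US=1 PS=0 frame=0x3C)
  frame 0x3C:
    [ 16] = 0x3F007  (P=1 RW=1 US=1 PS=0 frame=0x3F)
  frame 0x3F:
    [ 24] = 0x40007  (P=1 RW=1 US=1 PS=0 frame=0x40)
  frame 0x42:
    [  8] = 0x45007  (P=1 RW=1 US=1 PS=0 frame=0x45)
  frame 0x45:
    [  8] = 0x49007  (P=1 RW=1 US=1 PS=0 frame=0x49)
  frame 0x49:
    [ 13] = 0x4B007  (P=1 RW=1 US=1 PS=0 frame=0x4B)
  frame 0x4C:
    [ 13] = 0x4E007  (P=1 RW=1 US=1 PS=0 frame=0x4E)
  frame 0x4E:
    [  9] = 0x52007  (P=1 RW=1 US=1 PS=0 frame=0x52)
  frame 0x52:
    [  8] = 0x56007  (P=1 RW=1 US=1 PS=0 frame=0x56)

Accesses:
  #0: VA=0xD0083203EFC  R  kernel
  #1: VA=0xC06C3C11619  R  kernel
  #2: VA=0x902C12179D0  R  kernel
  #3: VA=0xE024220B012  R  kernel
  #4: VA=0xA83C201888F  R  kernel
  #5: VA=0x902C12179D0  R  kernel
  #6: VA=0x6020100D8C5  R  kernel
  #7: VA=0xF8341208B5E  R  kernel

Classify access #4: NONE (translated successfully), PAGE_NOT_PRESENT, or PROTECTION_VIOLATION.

Per-access translation:
#0 VA=0xD0083203EFC (r,kernel):
  [0] read 0x13 idx=26: raw=0x14007 flags P=1 W=1 U=1 S=0
  [1] read 0x14 idx=2: raw=0x18007 flags P=1 W=1 U=1 S=0
  [2] read 0x18 idx=25: raw=0x19007 flags P=1 W=1 U=1 S=0
  [3] read 0x19 idx=3: raw=0x1B007 flags P=1 W=1 U=1 S=0
  ⇒ phys 0x1BEFC  [4 reads]
#1 VA=0xC06C3C11619 (r,kernel):
  [0] read 0x13 idx=24: raw=0x1E007 flags P=1 W=1 U=1 S=0
  [1] read 0x1E idx=27: raw=0x1F007 flags P=1 W=1 U=1 S=0
  [2] read 0x1F idx=30: raw=0x20007 flags P=1 W=1 U=1 S=0
  [3] read 0x20 idx=17: raw=0xF000 flags P=0 W=0 U=0 S=0
  ✗ PAGE_NOT_PRESENT  [4 reads]
#2 VA=0x902C12179D0 (r,kernel):
  [0] read 0x13 idx=18: raw=0x22007 flags P=1 W=1 U=1 S=0
  [1] read 0x22 idx=11: raw=0x26007 flags P=1 W=1 U=1 S=0
  [2] read 0x26 idx=9: raw=0x2A007 flags P=1 W=1 U=1 S=0
  [3] read 0x2A idx=23: raw=0x2D007 flags P=1 W=1 U=1 S=0
  ⇒ phys 0x2D9D0  [4 reads]
#3 VA=0xE024220B012 (r,kernel):
  [0] read 0x13 idx=28: raw=0x31007 flags P=1 W=1 U=1 S=0
  [1] read 0x31 idx=9: raw=0x32007 flags P=1 W=1 U=1 S=0
  [2] read 0x32 idx=17: raw=0x34007 flags P=1 W=1 U=1 S=0
  [3] read 0x34 idx=11: raw=0x38007 flags P=1 W=1 U=1 S=0
  ⇒ phys 0x38012  [4 reads]
#4 VA=0xA83C201888F (r,kernel):
  [0] read 0x13 idx=21: raw=0x3B007 flags P=1 W=1 U=1 S=0
  [1] read 0x3B idx=15: raw=0x3C007 flags P=1 W=1 U=1 S=0
  [2] read 0x3C idx=16: raw=0x3F007 flags P=1 W=1 U=1 S=0
  [3] read 0x3F idx=24: raw=0x40007 flags P=1 W=1 U=1 S=0
  ⇒ phys 0x4088F  [4 reads]
#5 VA=0x902C12179D0 (r,kernel):
  TLB hit vpn=0x902C1217 → PA=0x2D9D0
#6 VA=0x6020100D8C5 (r,kernel):
  [0] read 0x13 idx=12: raw=0x42007 flags P=1 W=1 U=1 S=0
  [1] read 0x42 idx=8: raw=0x45007 flags P=1 W=1 U=1 S=0
  [2] read 0x45 idx=8: raw=0x49007 flags P=1 W=1 U=1 S=0
  [3] read 0x49 idx=13: raw=0x4B007 flags P=1 W=1 U=1 S=0
  ⇒ phys 0x4B8C5  [4 reads]
#7 VA=0xF8341208B5E (r,kernel):
  [0] read 0x13 idx=31: raw=0x4C007 flags P=1 W=1 U=1 S=0
  [1] read 0x4C idx=13: raw=0x4E007 flags P=1 W=1 U=1 S=0
  [2] read 0x4E idx=9: raw=0x52007 flags P=1 W=1 U=1 S=0
  [3] read 0x52 idx=8: raw=0x56007 flags P=1 W=1 U=1 S=0
  ⇒ phys 0x56B5E  [4 reads]

Access #4 fault: NONE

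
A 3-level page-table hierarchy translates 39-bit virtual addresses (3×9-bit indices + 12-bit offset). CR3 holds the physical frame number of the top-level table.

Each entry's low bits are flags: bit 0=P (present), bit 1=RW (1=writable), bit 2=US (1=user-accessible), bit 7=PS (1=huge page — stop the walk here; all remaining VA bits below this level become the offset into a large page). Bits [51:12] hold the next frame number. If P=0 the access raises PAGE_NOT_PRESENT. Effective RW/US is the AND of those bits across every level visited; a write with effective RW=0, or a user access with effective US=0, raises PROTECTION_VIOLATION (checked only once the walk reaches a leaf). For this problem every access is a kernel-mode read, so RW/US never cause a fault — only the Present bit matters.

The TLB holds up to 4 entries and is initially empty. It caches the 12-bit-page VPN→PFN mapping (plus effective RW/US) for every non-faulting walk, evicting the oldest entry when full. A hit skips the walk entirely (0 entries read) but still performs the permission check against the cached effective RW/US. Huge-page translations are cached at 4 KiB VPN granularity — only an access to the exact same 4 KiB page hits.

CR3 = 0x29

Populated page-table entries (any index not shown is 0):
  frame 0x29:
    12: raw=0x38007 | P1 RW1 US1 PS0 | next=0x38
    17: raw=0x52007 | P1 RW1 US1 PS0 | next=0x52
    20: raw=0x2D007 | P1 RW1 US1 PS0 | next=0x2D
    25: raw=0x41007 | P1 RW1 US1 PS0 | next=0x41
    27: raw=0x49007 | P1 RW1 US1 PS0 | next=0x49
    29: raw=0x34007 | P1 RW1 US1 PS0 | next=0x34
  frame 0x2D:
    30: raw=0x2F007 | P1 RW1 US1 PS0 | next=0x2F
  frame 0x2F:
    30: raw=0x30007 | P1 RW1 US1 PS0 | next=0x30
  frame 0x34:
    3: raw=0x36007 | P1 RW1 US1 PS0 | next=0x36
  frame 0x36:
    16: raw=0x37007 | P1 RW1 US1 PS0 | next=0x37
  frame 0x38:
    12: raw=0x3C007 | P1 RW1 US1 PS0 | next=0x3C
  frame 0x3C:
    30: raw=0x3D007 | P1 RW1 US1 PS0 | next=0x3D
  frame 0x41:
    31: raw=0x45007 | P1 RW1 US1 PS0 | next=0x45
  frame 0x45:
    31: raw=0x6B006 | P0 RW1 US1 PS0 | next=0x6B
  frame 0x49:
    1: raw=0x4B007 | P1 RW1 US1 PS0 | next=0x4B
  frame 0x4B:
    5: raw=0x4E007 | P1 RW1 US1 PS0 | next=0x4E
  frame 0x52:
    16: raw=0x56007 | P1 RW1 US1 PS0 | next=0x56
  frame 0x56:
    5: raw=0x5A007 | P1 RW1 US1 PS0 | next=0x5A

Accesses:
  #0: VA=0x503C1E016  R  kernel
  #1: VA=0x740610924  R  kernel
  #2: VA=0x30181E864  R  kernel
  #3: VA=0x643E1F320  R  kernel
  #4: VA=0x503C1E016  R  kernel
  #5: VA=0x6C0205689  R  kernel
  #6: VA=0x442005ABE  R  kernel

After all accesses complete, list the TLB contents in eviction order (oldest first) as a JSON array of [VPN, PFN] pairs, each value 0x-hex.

Trace:
#0 VA=0x503C1E016 (r,kernel):
  [0] read 0x29 idx=20: raw=0x2D007 flags P=1 W=1 U=1 S=0
  [1] read 0x2D idx=30: raw=0x2F007 flags P=1 W=1 U=1 S=0
  [2] read 0x2F idx=30: raw=0x30007 flags P=1 W=1 U=1 S=0
  → PA=0x30016  (3 entries read)
#1 VA=0x740610924 (r,kernel):
  [0] read 0x29 idx=29: raw=0x34007 flags P=1 W=1 U=1 S=0
  [1] read 0x34 idx=3: raw=0x36007 flags P=1 W=1 U=1 S=0
  [2] read 0x36 idx=16: raw=0x37007 flags P=1 W=1 U=1 S=0
  → PA=0x37924  (3 entries read)
#2 VA=0x30181E864 (r,kernel):
  [0] read 0x29 idx=12: raw=0x38007 flags P=1 W=1 U=1 S=0
  [1] read 0x38 idx=12: raw=0x3C007 flags P=1 W=1 U=1 S=0
  [2] read 0x3C idx=30: raw=0x3D007 flags P=1 W=1 U=1 S=0
  → PA=0x3D864  (3 entries read)
#3 VA=0x643E1F320 (r,kernel):
  [0] read 0x29 idx=25: raw=0x41007 flags P=1 W=1 U=1 S=0
  [1] read 0x41 idx=31: raw=0x45007 flags P=1 W=1 U=1 S=0
  [2] read 0x45 idx=31: raw=0x6B006 flags P=0 W=1 U=1 S=0
  ✗ PAGE_NOT_PRESENT  [3 reads]
#4 VA=0x503C1E016 (r,kernel):
  TLB hit vpn=0x503C1E → PA=0x30016
#5 VA=0x6C0205689 (r,kernel):
  [0] read 0x29 idx=27: raw=0x49007 flags P=1 W=1 U=1 S=0
  [1] read 0x49 idx=1: raw=0x4B007 flags P=1 W=1 U=1 S=0
  [2] read 0x4B idx=5: raw=0x4E007 flags P=1 W=1 U=1 S=0
  → PA=0x4E689  (3 entries read)
#6 VA=0x442005ABE (r,kernel):
  [0] read 0x29 idx=17: raw=0x52007 flags P=1 W=1 U=1 S=0
  [1] read 0x52 idx=16: raw=0x56007 flags P=1 W=1 U=1 S=0
  [2] read 0x56 idx=5: raw=0x5A007 flags P=1 W=1 U=1 S=0
  → PA=0x5AABE  (3 entries read)

TLB: [["0x740610", "0x37"], ["0x30181E", "0x3D"], ["0x6C0205", "0x4E"], ["0x442005", "0x5A"]]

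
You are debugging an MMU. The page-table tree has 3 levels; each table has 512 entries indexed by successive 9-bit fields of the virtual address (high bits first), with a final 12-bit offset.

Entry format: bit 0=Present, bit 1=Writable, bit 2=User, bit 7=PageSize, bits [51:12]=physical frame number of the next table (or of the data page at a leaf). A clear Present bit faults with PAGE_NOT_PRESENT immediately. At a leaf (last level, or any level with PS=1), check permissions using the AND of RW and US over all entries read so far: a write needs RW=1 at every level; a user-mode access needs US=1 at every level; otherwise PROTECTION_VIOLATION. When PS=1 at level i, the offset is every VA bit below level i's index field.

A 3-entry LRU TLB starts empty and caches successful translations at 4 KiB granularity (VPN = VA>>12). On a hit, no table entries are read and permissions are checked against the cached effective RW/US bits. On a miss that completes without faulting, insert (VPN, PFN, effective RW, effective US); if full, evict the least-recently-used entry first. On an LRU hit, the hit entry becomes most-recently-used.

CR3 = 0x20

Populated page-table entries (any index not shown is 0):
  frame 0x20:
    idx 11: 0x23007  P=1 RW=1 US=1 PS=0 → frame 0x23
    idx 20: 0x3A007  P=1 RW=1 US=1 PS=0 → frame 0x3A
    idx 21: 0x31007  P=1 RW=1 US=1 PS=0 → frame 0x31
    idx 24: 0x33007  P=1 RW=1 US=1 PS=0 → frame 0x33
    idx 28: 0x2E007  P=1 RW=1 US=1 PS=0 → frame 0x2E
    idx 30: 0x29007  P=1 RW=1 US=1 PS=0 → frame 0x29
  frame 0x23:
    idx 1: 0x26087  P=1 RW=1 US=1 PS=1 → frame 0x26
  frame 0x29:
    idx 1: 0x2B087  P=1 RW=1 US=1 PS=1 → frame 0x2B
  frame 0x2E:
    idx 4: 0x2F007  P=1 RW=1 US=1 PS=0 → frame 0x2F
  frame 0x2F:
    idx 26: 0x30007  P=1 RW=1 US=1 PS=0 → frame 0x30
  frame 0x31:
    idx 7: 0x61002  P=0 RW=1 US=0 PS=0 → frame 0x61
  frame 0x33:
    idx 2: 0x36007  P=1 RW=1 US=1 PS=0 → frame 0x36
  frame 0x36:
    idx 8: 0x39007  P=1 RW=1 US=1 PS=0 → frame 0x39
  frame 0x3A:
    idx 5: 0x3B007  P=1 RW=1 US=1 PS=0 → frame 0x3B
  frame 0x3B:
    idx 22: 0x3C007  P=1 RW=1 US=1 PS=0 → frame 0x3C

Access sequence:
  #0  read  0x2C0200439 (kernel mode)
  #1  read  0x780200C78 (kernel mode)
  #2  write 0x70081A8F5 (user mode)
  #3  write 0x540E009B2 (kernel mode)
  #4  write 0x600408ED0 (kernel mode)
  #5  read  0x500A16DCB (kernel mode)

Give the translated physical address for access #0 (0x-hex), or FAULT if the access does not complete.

Per-access translation:
#0 VA=0x2C0200439 (r,kernel):
  L0 @0x20[11] → 0x23007  P=1,RW=1,US=1,PS=0
  L1 @0x23[1] → 0x26087  P=1,RW=1,US=1,PS=1
  ⇒ phys 0x26439 (huge @L1)  [2 reads]
#1 VA=0x780200C78 (r,kernel):
  L0 @0x20[30] → 0x29007  P=1,RW=1,US=1,PS=0
  L1 @0x29[1] → 0x2B087  P=1,RW=1,US=1,PS=1
  ⇒ phys 0x2BC78 (huge @L1)  [2 reads]
#2 VA=0x70081A8F5 (w,user):
  L0 @0x20[28] → 0x2E007  P=1,RW=1,US=1,PS=0
  L1 @0x2E[4] → 0x2F007  P=1,RW=1,US=1,PS=0
  L2 @0x2F[26] → 0x30007  P=1,RW=1,US=1,PS=0
  ⇒ phys 0x308F5  [3 reads]
#3 VA=0x540E009B2 (w,kernel):
  L0 @0x20[21] → 0x31007  P=1,RW=1,US=1,PS=0
  L1 @0x31[7] → 0x61002  P=0,RW=1,US=0,PS=0
  → PAGE_NOT_PRESENT  (2 entries read)
#4 VA=0x600408ED0 (w,kernel):
  L0 @0x20[24] → 0x33007  P=1,RW=1,US=1,PS=0
  L1 @0x33[2] → 0x36007  P=1,RW=1,US=1,PS=0
  L2 @0x36[8] → 0x39007  P=1,RW=1,US=1,PS=0
  ⇒ phys 0x39ED0  [3 reads]
#5 VA=0x500A16DCB (r,kernel):
  L0 @0x20[20] → 0x3A007  P=1,RW=1,US=1,PS=0
  L1 @0x3A[5] → 0x3B007  P=1,RW=1,US=1,PS=0
  L2 @0x3B[22] → 0x3C007  P=1,RW=1,US=1,PS=0
  ⇒ phys 0x3CDCB  [3 reads]

Access #0 PA: 0x26439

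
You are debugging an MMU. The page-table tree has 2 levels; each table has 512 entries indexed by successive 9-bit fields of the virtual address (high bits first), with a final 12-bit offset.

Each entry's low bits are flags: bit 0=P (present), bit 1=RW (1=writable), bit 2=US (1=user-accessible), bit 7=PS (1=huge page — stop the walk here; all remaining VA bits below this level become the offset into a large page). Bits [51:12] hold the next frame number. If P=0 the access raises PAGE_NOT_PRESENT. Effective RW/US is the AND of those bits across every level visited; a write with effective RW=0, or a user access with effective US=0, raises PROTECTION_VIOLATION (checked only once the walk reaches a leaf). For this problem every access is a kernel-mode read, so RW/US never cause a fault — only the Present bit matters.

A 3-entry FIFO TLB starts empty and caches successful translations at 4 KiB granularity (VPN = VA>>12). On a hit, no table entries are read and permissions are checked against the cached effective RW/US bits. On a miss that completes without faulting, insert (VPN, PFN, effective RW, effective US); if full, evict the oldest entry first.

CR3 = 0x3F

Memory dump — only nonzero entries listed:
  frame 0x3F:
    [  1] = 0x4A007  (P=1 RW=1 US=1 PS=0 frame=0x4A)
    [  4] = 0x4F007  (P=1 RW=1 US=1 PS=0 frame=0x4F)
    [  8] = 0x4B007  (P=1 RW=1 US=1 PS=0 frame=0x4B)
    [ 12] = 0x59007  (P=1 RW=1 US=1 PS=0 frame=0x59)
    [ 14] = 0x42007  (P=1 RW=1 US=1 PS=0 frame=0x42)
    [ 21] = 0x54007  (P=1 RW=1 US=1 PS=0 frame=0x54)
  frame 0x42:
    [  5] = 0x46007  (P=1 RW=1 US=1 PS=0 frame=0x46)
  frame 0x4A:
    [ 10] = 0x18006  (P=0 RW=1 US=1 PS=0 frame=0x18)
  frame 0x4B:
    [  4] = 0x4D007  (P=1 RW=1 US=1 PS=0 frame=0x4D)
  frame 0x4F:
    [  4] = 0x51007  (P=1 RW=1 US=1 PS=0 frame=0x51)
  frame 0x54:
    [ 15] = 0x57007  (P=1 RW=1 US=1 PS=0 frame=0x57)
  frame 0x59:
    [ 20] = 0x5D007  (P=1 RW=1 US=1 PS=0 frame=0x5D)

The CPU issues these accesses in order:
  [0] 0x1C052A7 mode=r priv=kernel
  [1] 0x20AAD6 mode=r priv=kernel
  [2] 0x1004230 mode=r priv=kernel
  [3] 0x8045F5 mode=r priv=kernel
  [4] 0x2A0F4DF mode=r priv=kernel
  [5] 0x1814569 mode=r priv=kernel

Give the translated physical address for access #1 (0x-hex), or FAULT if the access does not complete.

Per-access translation:
#0 VA=0x1C052A7 (r,kernel):
  L0 @0x3F[14] → 0x42007  P=1,RW=1,US=1,PS=0
  L1 @0x42[5] → 0x46007  P=1,RW=1,US=1,PS=0
  → PA=0x462A7  (2 entries read)
#1 VA=0x20AAD6 (r,kernel):
  L0 @0x3F[1] → 0x4A007  P=1,RW=1,US=1,PS=0
  L1 @0x4A[10] → 0x18006  P=0,RW=1,US=1,PS=0
  ✗ PAGE_NOT_PRESENT  [2 reads]
#2 VA=0x1004230 (r,kernel):
  L0 @0x3F[8] → 0x4B007  P=1,RW=1,US=1,PS=0
  L1 @0x4B[4] → 0x4D007  P=1,RW=1,US=1,PS=0
  → PA=0x4D230  (2 entries read)
#3 VA=0x8045F5 (r,kernel):
  L0 @0x3F[4] → 0x4F007  P=1,RW=1,US=1,PS=0
  L1 @0x4F[4] → 0x51007  P=1,RW=1,US=1,PS=0
  → PA=0x515F5  (2 entries read)
#4 VA=0x2A0F4DF (r,kernel):
  L0 @0x3F[21] → 0x54007  P=1,RW=1,US=1,PS=0
  L1 @0x54[15] → 0x57007  P=1,RW=1,US=1,PS=0
  → PA=0x574DF  (2 entries read)
#5 VA=0x1814569 (r,kernel):
  L0 @0x3F[12] → 0x59007  P=1,RW=1,US=1,PS=0
  L1 @0x59[20] → 0x5D007  P=1,RW=1,US=1,PS=0
  → PA=0x5D569  (2 entries read)

Access #1 PA: FAULT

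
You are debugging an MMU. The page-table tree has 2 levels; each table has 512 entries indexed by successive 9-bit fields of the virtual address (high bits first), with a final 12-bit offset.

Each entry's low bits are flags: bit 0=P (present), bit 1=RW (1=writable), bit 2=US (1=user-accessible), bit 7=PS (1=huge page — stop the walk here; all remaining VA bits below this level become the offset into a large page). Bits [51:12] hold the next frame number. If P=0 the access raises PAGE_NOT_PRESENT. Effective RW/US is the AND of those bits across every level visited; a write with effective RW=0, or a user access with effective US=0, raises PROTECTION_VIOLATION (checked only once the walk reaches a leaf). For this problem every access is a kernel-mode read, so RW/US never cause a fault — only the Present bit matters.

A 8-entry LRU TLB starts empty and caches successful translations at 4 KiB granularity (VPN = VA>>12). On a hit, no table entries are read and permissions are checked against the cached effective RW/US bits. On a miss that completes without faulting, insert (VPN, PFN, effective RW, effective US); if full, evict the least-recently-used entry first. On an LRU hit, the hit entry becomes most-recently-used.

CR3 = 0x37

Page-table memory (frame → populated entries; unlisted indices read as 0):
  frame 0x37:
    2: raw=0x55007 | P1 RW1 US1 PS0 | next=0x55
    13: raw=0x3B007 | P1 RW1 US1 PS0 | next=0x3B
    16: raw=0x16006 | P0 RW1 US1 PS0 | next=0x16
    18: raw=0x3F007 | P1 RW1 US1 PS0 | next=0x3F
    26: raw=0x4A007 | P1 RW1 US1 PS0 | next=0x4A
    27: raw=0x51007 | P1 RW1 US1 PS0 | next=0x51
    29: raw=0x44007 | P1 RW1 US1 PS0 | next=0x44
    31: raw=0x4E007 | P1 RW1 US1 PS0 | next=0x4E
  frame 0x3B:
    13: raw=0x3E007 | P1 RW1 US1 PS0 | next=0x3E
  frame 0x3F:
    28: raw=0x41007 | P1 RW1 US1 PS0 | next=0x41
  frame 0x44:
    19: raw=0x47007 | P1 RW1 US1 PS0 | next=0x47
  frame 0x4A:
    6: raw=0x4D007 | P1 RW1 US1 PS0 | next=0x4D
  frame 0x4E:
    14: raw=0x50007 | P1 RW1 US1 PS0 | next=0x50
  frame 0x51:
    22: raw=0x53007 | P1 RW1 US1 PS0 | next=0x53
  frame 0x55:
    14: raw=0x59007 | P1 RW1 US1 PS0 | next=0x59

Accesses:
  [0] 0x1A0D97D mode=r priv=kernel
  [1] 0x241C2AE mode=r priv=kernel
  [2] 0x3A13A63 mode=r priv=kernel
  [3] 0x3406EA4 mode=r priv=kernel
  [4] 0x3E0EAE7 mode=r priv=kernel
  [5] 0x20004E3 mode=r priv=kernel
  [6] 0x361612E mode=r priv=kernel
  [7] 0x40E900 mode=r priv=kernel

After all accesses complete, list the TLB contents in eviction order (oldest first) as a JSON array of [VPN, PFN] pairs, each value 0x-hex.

Per-access translation:
#0 VA=0x1A0D97D (r,kernel):
  [0] read 0x37 idx=13: raw=0x3B007 flags P=1 W=1 U=1 S=0
  [1] read 0x3B idx=13: raw=0x3E007 flags P=1 W=1 U=1 S=0
  ⇒ phys 0x3E97D  [2 reads]
#1 VA=0x241C2AE (r,kernel):
  [0] read 0x37 idx=18: raw=0x3F007 flags P=1 W=1 U=1 S=0
  [1] read 0x3F idx=28: raw=0x41007 flags P=1 W=1 U=1 S=0
  ⇒ phys 0x412AE  [2 reads]
#2 VA=0x3A13A63 (r,kernel):
  [0] read 0x37 idx=29: raw=0x44007 flags P=1 W=1 U=1 S=0
  [1] read 0x44 idx=19: raw=0x47007 flags P=1 W=1 U=1 S=0
  ⇒ phys 0x47A63  [2 reads]
#3 VA=0x3406EA4 (r,kernel):
  [0] read 0x37 idx=26: raw=0x4A007 flags P=1 W=1 U=1 S=0
  [1] read 0x4A idx=6: raw=0x4D007 flags P=1 W=1 U=1 S=0
  ⇒ phys 0x4DEA4  [2 reads]
#4 VA=0x3E0EAE7 (r,kernel):
  [0] read 0x37 idx=31: raw=0x4E007 flags P=1 W=1 U=1 S=0
  [1] read 0x4E idx=14: raw=0x50007 flags P=1 W=1 U=1 S=0
  ⇒ phys 0x50AE7  [2 reads]
#5 VA=0x20004E3 (r,kernel):
  [0] read 0x37 idx=16: raw=0x16006 flags P=0 W=1 U=1 S=0
  → PAGE_NOT_PRESENT  (1 entries read)
#6 VA=0x361612E (r,kernel):
  [0] read 0x37 idx=27: raw=0x51007 flags P=1 W=1 U=1 S=0
  [1] read 0x51 idx=22: raw=0x53007 flags P=1 W=1 U=1 S=0
  ⇒ phys 0x5312E  [2 reads]
#7 VA=0x40E900 (r,kernel):
  [0] read 0x37 idx=2: raw=0x55007 flags P=1 W=1 U=1 S=0
  [1] read 0x55 idx=14: raw=0x59007 flags P=1 W=1 U=1 S=0
  ⇒ phys 0x59900  [2 reads]

TLB: [["0x1A0D", "0x3E"], ["0x241C", "0x41"], ["0x3A13", "0x47"], ["0x3406", "0x4D"], ["0x3E0E", "0x50"], ["0x3616", "0x53"], ["0x40E", "0x59"]]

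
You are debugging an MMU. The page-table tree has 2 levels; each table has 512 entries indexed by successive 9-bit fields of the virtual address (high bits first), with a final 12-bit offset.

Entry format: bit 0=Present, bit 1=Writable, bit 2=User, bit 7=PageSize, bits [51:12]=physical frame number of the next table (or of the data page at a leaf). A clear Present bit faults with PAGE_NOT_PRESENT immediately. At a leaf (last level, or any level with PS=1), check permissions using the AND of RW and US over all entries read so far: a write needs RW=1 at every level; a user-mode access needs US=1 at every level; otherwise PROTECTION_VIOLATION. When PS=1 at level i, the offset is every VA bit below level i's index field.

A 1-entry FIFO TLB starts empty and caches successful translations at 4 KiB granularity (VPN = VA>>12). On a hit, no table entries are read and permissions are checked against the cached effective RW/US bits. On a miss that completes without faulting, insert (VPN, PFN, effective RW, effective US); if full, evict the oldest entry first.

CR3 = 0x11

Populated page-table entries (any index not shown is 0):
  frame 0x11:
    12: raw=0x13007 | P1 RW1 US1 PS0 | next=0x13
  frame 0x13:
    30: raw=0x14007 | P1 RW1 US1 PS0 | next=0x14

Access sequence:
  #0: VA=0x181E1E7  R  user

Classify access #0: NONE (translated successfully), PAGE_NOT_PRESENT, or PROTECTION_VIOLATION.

Walk each access:
#0 VA=0x181E1E7 (r,user):
  lvl0: tbl 0x11, slot 12 ⇒ 0x13007 (P1/RW1/US1/PS0)
  lvl1: tbl 0x13, slot 30 ⇒ 0x14007 (P1/RW1/US1/PS0)
  ⇒ phys 0x141E7  [2 reads]

Access #0 fault: NONE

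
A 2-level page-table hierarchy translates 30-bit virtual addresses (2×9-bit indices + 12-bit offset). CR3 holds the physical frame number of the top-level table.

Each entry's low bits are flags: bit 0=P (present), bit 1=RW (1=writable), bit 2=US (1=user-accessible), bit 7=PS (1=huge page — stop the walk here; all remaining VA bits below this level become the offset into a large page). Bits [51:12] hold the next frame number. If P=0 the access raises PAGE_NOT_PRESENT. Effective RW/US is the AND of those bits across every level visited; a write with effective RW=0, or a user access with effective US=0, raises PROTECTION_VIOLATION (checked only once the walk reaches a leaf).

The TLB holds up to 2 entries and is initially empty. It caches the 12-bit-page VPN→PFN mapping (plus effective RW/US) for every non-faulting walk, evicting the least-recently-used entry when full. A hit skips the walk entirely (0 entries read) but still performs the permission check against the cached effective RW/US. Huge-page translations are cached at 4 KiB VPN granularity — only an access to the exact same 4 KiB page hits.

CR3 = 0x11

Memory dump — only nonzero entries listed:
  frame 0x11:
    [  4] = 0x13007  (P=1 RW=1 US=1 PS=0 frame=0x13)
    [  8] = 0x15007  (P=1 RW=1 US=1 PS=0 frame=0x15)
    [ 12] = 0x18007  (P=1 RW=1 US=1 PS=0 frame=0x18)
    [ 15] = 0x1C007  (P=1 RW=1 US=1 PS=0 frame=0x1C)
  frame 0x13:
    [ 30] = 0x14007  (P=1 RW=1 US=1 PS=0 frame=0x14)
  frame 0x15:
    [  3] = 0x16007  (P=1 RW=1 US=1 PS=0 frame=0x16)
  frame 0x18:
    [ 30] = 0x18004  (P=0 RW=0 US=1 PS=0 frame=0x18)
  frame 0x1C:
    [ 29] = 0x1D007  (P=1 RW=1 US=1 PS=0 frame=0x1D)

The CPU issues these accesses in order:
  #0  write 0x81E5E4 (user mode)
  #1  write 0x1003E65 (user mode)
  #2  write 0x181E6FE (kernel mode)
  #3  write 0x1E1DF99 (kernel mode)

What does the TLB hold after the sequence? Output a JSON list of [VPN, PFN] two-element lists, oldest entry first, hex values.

Walk each access:
#0 VA=0x81E5E4 (w,user):
  [0] read 0x11 idx=4: raw=0x13007 flags P=1 W=1 U=1 S=0
  [1] read 0x13 idx=30: raw=0x14007 flags P=1 W=1 U=1 S=0
  ✓ 0x145E4  — 2 lookups
#1 VA=0x1003E65 (w,user):
  [0] read 0x11 idx=8: raw=0x15007 flags P=1 W=1 U=1 S=0
  [1] read 0x15 idx=3: raw=0x16007 flags P=1 W=1 U=1 S=0
  ✓ 0x16E65  — 2 lookups
#2 VA=0x181E6FE (w,kernel):
  [0] read 0x11 idx=12: raw=0x18007 flags P=1 W=1 U=1 S=0
  [1] read 0x18 idx=30: raw=0x18004 flags P=0 W=0 U=1 S=0
  → PAGE_NOT_PRESENT  (2 entries read)
#3 VA=0x1E1DF99 (w,kernel):
  [0] read 0x11 idx=15: raw=0x1C007 flags P=1 W=1 U=1 S=0
  [1] read 0x1C idx=29: raw=0x1D007 flags P=1 W=1 U=1 S=0
  ✓ 0x1DF99  — 2 lookups

TLB: [["0x1003", "0x16"], ["0x1E1D", "0x1D"]]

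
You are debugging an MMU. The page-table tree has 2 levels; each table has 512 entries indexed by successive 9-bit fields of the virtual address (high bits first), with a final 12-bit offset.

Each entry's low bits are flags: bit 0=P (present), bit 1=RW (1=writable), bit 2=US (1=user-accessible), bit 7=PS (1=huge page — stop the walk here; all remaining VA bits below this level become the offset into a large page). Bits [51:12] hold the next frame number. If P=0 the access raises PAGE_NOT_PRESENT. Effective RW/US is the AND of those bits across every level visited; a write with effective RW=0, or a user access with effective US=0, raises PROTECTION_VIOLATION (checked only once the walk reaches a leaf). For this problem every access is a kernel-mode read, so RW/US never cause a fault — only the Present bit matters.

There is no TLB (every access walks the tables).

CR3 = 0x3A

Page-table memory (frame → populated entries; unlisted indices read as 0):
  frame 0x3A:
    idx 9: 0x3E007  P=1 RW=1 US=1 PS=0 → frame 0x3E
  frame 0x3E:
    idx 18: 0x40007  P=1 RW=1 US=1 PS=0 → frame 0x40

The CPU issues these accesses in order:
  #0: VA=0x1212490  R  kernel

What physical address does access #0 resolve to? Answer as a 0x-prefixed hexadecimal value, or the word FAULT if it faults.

Trace:
#0 VA=0x1212490 (r,kernel):
  L0 @0x3A[9] → 0x3E007  P=1,RW=1,US=1,PS=0
  L1 @0x3E[18] → 0x40007  P=1,RW=1,US=1,PS=0
  → PA=0x40490  (2 entries read)

Access #0 PA: 0x40490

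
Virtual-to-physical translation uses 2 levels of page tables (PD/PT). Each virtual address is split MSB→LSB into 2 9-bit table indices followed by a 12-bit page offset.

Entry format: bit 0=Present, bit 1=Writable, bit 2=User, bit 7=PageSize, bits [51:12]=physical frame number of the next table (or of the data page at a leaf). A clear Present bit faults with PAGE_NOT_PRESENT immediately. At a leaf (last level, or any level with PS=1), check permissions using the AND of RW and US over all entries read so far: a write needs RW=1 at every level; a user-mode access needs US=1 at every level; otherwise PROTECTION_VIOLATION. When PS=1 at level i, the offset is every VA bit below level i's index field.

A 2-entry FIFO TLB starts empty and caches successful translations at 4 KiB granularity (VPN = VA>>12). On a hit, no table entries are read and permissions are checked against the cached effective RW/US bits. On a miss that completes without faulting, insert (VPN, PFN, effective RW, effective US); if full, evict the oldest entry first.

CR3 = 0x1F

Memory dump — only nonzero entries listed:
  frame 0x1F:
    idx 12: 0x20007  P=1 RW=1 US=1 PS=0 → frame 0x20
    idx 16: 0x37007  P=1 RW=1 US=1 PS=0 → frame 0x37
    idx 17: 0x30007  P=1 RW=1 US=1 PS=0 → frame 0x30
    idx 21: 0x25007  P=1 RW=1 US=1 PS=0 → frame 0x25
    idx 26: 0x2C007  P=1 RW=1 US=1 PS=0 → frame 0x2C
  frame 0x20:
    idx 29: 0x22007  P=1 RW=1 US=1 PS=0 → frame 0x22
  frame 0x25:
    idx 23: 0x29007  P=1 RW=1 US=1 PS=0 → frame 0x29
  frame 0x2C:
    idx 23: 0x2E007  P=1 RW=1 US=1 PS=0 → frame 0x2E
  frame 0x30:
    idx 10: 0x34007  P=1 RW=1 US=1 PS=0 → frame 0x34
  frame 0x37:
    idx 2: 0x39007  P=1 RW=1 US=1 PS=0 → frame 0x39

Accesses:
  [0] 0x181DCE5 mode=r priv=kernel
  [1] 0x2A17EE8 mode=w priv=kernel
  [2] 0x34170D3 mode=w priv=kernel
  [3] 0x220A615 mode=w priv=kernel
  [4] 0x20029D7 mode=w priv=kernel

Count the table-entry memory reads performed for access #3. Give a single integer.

Walk each access:
#0 VA=0x181DCE5 (r,kernel):
  [0] read 0x1F idx=12: raw=0x20007 flags P=1 W=1 U=1 S=0
  [1] read 0x20 idx=29: raw=0x22007 flags P=1 W=1 U=1 S=0
  ⇒ phys 0x22CE5  [2 reads]
#1 VA=0x2A17EE8 (w,kernel):
  [0] read 0x1F idx=21: raw=0x25007 flags P=1 W=1 U=1 S=0
  [1] read 0x25 idx=23: raw=0x29007 flags P=1 W=1 U=1 S=0
  ⇒ phys 0x29EE8  [2 reads]
#2 VA=0x34170D3 (w,kernel):
  [0] read 0x1F idx=26: raw=0x2C007 flags P=1 W=1 U=1 S=0
  [1] read 0x2C idx=23: raw=0x2E007 flags P=1 W=1 U=1 S=0
  ⇒ phys 0x2E0D3  [2 reads]
#3 VA=0x220A615 (w,kernel):
  [0] read 0x1F idx=17: raw=0x30007 flags P=1 W=1 U=1 S=0
  [1] read 0x30 idx=10: raw=0x34007 flags P=1 W=1 U=1 S=0
  ⇒ phys 0x34615  [2 reads]
#4 VA=0x20029D7 (w,kernel):
  [0] read 0x1F idx=16: raw=0x37007 flags P=1 W=1 U=1 S=0
  [1] read 0x37 idx=2: raw=0x39007 flags P=1 W=1 U=1 S=0
  ⇒ phys 0x399D7  [2 reads]

Entries read for #3: 2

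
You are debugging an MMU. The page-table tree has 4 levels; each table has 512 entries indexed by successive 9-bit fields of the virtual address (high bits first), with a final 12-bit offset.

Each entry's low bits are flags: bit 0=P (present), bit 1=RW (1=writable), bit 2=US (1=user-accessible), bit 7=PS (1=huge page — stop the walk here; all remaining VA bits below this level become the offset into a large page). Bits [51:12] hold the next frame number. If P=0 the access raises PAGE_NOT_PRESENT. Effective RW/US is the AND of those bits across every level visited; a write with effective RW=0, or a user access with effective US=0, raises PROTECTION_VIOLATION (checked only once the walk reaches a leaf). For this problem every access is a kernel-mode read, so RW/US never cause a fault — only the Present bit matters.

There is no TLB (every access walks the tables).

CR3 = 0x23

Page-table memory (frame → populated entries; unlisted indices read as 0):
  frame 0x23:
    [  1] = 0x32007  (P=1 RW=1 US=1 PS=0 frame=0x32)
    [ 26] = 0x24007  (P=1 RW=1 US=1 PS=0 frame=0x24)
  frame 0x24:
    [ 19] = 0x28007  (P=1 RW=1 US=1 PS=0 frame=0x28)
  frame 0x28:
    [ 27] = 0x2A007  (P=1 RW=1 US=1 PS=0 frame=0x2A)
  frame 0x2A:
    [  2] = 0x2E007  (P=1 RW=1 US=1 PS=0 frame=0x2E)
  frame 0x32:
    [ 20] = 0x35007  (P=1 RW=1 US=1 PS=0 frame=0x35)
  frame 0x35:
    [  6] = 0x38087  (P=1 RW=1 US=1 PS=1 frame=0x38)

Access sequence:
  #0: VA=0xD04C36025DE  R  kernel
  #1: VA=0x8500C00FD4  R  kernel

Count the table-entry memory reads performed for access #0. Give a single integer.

Per-access translation:
#0 VA=0xD04C36025DE (r,kernel):
  lvl0: tbl 0x23, slot 26 ⇒ 0x24007 (P1/RW1/US1/PS0)
  lvl1: tbl 0x24, slot 19 ⇒ 0x28007 (P1/RW1/US1/PS0)
  lvl2: tbl 0x28, slot 27 ⇒ 0x2A007 (P1/RW1/US1/PS0)
  lvl3: tbl 0x2A, slot 2 ⇒ 0x2E007 (P1/RW1/US1/PS0)
  ✓ 0x2E5DE  — 4 lookups
#1 VA=0x8500C00FD4 (r,kernel):
  lvl0: tbl 0x23, slot 1 ⇒ 0x32007 (P1/RW1/US1/PS0)
  lvl1: tbl 0x32, slot 20 ⇒ 0x35007 (P1/RW1/US1/PS0)
  lvl2: tbl 0x35, slot 6 ⇒ 0x38087 (P1/RW1/US1/PS1)
  ✓ 0x38FD4 (huge @L2)  — 3 lookups

Entries read for #0: 4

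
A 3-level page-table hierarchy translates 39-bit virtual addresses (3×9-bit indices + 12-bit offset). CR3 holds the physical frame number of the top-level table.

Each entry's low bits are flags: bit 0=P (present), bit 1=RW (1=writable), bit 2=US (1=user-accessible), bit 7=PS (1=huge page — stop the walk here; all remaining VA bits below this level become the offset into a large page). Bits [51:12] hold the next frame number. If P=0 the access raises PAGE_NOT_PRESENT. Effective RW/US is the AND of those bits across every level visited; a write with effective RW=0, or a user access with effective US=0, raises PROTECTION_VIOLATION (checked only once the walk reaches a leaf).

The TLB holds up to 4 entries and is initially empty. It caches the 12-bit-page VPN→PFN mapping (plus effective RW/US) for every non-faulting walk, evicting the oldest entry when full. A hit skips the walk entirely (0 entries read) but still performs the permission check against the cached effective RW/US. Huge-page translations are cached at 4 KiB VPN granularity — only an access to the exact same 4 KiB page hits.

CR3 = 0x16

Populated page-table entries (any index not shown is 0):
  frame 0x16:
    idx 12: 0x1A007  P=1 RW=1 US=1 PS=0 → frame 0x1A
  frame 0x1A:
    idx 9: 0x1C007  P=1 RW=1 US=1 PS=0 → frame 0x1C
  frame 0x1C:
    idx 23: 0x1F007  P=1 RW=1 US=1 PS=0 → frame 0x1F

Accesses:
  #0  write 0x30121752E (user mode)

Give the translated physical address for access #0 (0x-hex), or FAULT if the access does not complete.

Walk each access:
#0 VA=0x30121752E (w,user):
  L0: frame=0x16 idx=12 entry=0x1A007 [P=1 RW=1 US=1 PS=0]
  L1: frame=0x1A idx=9 entry=0x1C007 [P=1 RW=1 US=1 PS=0]
  L2: frame=0x1C idx=23 entry=0x1F007 [P=1 RW=1 US=1 PS=0]
  ✓ 0x1F52E  — 3 lookups

Access #0 PA: 0x1F52E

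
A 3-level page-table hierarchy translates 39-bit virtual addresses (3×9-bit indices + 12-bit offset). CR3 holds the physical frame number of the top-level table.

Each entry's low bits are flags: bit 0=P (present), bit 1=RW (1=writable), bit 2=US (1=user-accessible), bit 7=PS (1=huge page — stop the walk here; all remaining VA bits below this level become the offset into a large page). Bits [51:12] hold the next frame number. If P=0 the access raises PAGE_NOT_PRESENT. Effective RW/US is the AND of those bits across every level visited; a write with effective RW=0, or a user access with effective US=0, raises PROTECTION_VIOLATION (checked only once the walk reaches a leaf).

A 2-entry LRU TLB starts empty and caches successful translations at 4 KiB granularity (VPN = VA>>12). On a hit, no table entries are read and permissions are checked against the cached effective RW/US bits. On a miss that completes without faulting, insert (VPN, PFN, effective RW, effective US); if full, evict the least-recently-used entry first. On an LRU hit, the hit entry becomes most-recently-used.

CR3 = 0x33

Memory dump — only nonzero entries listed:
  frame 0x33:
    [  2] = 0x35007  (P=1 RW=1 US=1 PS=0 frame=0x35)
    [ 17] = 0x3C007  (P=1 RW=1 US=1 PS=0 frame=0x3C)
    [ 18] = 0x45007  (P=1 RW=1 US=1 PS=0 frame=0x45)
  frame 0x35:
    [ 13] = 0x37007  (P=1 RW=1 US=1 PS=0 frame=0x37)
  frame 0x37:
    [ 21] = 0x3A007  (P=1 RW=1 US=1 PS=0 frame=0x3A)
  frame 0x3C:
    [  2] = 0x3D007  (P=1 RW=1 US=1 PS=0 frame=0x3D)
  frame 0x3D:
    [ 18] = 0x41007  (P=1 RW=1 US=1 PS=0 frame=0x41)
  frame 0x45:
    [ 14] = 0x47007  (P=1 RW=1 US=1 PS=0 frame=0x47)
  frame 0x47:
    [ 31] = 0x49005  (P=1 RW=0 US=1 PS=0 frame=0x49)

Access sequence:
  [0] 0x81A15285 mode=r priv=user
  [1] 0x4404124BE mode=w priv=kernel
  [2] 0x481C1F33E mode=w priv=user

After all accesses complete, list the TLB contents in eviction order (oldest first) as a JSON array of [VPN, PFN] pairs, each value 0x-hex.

Trace:
#0 VA=0x81A15285 (r,user):
  L0: frame=0x33 idx=2 entry=0x35007 [P=1 RW=1 US=1 PS=0]
  L1: frame=0x35 idx=13 entry=0x37007 [P=1 RW=1 US=1 PS=0]
  L2: frame=0x37 idx=21 entry=0x3A007 [P=1 RW=1 US=1 PS=0]
  ✓ 0x3A285  — 3 lookups
#1 VA=0x4404124BE (w,kernel):
  L0: frame=0x33 idx=17 entry=0x3C007 [P=1 RW=1 US=1 PS=0]
  L1: frame=0x3C idx=2 entry=0x3D007 [P=1 RW=1 US=1 PS=0]
  L2: frame=0x3D idx=18 entry=0x41007 [P=1 RW=1 US=1 PS=0]
  ✓ 0x414BE  — 3 lookups
#2 VA=0x481C1F33E (w,user):
  L0: frame=0x33 idx=18 entry=0x45007 [P=1 RW=1 US=1 PS=0]
  L1: frame=0x45 idx=14 entry=0x47007 [P=1 RW=1 US=1 PS=0]
  L2: frame=0x47 idx=31 entry=0x49005 [P=1 RW=0 US=1 PS=0]
  → PROTECTION_VIOLATION  (3 entries read)

TLB: [["0x81A15", "0x3A"], ["0x440412", "0x41"]]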